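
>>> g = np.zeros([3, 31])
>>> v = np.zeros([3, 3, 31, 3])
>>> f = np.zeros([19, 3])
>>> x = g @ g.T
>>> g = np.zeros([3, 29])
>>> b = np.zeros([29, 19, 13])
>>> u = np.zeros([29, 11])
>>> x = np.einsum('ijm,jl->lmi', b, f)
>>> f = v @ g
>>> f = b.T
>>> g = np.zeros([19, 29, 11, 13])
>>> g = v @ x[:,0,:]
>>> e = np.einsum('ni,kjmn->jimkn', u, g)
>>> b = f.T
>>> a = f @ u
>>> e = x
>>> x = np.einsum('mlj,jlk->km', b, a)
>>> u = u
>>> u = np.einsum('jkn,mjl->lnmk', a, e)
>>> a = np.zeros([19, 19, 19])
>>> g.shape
(3, 3, 31, 29)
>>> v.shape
(3, 3, 31, 3)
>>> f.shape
(13, 19, 29)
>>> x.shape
(11, 29)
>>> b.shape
(29, 19, 13)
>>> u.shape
(29, 11, 3, 19)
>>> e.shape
(3, 13, 29)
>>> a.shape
(19, 19, 19)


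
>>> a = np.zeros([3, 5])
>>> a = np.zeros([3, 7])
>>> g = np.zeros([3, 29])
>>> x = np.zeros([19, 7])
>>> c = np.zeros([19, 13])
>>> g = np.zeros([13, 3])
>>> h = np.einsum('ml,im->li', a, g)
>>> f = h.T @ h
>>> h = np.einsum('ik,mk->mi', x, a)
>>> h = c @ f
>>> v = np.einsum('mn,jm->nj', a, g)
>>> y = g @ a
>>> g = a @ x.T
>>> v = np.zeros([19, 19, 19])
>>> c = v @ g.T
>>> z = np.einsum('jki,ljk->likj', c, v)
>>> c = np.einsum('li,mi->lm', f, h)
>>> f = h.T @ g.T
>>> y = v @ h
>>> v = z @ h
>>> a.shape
(3, 7)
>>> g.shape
(3, 19)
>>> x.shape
(19, 7)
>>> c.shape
(13, 19)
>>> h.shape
(19, 13)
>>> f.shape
(13, 3)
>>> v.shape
(19, 3, 19, 13)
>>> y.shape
(19, 19, 13)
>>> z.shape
(19, 3, 19, 19)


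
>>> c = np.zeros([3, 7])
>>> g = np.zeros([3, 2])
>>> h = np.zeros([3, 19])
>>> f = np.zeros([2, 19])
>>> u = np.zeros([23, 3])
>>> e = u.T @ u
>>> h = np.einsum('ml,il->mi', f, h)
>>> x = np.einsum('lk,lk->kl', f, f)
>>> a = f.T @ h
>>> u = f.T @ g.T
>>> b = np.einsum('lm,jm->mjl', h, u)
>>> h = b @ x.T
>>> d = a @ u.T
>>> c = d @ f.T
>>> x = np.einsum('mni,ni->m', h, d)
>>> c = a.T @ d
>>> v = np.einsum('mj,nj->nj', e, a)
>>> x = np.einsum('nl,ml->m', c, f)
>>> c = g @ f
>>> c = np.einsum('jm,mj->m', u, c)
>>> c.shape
(3,)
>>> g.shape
(3, 2)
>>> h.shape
(3, 19, 19)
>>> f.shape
(2, 19)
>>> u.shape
(19, 3)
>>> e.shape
(3, 3)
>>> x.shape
(2,)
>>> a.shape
(19, 3)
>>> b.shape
(3, 19, 2)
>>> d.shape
(19, 19)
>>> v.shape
(19, 3)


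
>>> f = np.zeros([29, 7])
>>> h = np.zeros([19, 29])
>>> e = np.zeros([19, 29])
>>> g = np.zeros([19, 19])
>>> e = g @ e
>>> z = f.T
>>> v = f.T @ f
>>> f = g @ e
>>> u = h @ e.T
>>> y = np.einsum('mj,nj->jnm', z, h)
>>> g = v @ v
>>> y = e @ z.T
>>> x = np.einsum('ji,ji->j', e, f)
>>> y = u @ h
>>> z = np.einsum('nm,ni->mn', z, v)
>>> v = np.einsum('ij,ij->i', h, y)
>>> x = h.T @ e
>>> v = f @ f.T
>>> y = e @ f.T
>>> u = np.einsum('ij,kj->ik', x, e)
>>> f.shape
(19, 29)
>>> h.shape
(19, 29)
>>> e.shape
(19, 29)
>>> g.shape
(7, 7)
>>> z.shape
(29, 7)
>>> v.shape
(19, 19)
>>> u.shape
(29, 19)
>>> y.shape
(19, 19)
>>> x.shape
(29, 29)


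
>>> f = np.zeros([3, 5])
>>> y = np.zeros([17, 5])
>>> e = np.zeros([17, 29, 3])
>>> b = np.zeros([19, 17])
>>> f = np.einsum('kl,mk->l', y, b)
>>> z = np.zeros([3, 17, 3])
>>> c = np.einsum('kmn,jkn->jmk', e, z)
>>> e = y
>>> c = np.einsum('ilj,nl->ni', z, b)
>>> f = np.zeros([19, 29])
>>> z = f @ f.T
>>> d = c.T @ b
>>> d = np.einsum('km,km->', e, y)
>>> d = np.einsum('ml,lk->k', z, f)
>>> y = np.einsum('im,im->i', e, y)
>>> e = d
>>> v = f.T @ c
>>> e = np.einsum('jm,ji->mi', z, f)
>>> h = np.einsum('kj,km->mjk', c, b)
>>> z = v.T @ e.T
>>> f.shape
(19, 29)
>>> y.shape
(17,)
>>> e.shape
(19, 29)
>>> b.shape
(19, 17)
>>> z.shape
(3, 19)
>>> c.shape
(19, 3)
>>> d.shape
(29,)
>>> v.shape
(29, 3)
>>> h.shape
(17, 3, 19)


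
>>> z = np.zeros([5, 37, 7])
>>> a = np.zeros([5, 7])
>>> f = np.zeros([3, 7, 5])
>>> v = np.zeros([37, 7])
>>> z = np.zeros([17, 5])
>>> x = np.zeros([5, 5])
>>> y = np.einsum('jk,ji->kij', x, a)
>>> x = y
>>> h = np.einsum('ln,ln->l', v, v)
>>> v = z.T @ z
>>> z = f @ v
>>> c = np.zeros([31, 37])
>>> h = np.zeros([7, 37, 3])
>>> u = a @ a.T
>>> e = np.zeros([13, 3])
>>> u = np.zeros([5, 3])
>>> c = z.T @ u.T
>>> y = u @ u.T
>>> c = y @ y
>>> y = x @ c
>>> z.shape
(3, 7, 5)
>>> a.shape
(5, 7)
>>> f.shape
(3, 7, 5)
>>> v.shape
(5, 5)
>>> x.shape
(5, 7, 5)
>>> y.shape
(5, 7, 5)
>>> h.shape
(7, 37, 3)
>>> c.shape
(5, 5)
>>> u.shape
(5, 3)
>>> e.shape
(13, 3)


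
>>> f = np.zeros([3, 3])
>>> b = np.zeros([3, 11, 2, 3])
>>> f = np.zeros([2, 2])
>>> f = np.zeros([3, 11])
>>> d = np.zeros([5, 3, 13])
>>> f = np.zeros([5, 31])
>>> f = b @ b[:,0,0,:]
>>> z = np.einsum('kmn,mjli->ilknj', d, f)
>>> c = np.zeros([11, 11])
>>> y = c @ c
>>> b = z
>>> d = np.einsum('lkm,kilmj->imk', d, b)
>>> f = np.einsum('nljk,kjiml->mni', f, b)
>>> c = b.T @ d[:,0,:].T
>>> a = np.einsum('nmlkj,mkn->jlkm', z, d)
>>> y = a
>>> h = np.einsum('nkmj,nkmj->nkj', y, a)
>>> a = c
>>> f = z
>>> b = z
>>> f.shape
(3, 2, 5, 13, 11)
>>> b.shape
(3, 2, 5, 13, 11)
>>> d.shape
(2, 13, 3)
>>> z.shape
(3, 2, 5, 13, 11)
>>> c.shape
(11, 13, 5, 2, 2)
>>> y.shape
(11, 5, 13, 2)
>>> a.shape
(11, 13, 5, 2, 2)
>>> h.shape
(11, 5, 2)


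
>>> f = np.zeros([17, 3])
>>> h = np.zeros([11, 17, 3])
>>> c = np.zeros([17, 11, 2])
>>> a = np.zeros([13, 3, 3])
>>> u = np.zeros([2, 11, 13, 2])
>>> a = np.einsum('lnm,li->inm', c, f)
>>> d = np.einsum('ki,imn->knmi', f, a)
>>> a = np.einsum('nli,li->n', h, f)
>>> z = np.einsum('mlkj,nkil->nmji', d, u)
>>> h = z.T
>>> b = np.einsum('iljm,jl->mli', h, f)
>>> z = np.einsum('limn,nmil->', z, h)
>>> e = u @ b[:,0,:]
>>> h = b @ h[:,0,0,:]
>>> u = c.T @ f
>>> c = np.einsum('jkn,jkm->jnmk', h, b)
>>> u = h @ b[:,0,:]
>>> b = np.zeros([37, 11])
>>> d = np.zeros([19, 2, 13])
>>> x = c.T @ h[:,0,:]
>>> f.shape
(17, 3)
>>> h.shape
(2, 3, 2)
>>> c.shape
(2, 2, 13, 3)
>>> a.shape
(11,)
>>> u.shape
(2, 3, 13)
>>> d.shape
(19, 2, 13)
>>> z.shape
()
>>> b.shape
(37, 11)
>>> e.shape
(2, 11, 13, 13)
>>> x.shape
(3, 13, 2, 2)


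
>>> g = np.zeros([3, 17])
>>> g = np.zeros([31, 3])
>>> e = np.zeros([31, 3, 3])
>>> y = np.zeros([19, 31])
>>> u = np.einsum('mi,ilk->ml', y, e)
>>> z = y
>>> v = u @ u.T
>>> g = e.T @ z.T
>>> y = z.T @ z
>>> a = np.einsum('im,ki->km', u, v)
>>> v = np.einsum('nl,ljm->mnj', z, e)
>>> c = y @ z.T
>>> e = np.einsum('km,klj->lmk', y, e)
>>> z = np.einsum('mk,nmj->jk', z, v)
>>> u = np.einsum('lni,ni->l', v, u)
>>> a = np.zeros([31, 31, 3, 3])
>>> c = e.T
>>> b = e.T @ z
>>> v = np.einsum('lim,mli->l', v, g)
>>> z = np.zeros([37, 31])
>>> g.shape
(3, 3, 19)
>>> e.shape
(3, 31, 31)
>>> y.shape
(31, 31)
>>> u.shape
(3,)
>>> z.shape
(37, 31)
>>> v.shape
(3,)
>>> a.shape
(31, 31, 3, 3)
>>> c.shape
(31, 31, 3)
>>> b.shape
(31, 31, 31)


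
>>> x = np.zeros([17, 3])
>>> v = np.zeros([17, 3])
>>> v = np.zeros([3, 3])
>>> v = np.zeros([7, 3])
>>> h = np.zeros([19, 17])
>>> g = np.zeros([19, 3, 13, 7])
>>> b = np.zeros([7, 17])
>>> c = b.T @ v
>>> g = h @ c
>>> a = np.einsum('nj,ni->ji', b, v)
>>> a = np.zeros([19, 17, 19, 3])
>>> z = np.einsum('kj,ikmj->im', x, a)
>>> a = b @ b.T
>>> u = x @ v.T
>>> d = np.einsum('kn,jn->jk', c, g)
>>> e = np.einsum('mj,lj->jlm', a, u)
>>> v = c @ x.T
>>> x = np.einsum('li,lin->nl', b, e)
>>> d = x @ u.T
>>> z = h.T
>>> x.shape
(7, 7)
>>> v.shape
(17, 17)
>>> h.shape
(19, 17)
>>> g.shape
(19, 3)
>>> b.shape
(7, 17)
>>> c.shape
(17, 3)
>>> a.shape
(7, 7)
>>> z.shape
(17, 19)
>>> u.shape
(17, 7)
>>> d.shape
(7, 17)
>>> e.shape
(7, 17, 7)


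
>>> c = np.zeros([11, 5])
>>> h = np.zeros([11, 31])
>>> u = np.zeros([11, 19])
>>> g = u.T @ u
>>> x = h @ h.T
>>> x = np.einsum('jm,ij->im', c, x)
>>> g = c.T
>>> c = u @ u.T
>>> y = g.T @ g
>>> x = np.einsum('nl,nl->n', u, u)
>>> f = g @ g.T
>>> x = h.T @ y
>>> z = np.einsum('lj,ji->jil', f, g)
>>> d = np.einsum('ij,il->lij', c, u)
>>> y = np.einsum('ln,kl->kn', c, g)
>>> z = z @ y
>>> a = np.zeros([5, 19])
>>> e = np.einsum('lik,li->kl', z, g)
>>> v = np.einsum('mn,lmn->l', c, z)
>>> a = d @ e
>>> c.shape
(11, 11)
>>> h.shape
(11, 31)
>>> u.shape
(11, 19)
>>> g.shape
(5, 11)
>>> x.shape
(31, 11)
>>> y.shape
(5, 11)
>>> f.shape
(5, 5)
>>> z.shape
(5, 11, 11)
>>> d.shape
(19, 11, 11)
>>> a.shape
(19, 11, 5)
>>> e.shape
(11, 5)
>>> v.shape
(5,)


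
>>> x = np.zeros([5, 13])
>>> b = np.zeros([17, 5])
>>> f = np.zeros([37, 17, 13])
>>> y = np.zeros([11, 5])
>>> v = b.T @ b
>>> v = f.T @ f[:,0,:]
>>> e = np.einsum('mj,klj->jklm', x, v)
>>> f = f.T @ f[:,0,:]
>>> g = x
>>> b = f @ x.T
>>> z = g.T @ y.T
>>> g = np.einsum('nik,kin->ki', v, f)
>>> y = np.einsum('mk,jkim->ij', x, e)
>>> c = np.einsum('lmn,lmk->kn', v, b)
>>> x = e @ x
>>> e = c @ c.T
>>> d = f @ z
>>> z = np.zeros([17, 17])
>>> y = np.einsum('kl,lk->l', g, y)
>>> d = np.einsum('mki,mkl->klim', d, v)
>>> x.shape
(13, 13, 17, 13)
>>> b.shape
(13, 17, 5)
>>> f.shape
(13, 17, 13)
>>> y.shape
(17,)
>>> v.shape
(13, 17, 13)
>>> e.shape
(5, 5)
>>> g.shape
(13, 17)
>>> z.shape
(17, 17)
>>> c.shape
(5, 13)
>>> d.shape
(17, 13, 11, 13)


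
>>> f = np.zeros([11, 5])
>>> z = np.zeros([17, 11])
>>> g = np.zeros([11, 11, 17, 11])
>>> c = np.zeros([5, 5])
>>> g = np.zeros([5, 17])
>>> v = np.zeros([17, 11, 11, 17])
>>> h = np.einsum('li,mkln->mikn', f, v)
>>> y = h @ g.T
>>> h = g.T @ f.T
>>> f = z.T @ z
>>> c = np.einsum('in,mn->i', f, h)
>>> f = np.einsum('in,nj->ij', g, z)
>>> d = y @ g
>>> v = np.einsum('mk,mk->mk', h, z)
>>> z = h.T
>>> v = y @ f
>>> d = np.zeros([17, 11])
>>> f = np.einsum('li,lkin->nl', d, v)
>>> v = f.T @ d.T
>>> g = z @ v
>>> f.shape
(11, 17)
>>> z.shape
(11, 17)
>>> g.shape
(11, 17)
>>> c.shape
(11,)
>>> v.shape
(17, 17)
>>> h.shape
(17, 11)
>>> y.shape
(17, 5, 11, 5)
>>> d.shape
(17, 11)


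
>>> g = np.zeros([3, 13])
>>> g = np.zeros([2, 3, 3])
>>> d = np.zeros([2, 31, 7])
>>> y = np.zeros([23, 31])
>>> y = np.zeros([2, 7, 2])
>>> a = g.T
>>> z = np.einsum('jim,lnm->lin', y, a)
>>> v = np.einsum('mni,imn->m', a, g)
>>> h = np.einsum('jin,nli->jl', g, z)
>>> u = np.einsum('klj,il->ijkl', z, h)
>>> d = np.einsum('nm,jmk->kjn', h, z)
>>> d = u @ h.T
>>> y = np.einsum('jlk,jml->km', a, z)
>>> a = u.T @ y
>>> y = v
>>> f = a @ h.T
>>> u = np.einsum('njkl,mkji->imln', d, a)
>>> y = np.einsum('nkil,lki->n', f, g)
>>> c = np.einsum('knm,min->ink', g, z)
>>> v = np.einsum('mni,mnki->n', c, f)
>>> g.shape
(2, 3, 3)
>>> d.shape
(2, 3, 3, 2)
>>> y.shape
(7,)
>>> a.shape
(7, 3, 3, 7)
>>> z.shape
(3, 7, 3)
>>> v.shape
(3,)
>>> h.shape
(2, 7)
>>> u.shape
(7, 7, 2, 2)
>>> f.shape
(7, 3, 3, 2)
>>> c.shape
(7, 3, 2)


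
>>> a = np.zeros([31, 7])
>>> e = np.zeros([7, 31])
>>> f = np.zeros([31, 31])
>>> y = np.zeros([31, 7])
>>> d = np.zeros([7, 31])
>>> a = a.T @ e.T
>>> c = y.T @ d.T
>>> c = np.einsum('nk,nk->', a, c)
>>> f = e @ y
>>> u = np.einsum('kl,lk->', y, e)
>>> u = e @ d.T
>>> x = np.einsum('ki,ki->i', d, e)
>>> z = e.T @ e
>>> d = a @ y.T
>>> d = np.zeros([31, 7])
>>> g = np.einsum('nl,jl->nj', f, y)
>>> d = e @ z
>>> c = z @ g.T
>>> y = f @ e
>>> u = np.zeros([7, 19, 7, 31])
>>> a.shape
(7, 7)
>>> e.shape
(7, 31)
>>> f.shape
(7, 7)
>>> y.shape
(7, 31)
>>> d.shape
(7, 31)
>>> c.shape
(31, 7)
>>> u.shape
(7, 19, 7, 31)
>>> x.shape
(31,)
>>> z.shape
(31, 31)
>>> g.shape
(7, 31)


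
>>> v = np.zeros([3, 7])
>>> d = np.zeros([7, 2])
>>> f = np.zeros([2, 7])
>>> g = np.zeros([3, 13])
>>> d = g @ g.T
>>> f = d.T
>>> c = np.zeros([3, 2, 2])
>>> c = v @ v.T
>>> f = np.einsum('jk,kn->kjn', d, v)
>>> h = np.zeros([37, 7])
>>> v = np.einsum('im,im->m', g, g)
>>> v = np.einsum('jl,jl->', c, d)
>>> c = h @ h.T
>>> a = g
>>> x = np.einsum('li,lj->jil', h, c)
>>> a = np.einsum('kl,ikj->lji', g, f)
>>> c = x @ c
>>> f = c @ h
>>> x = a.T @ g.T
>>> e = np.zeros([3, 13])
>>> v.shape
()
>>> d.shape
(3, 3)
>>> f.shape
(37, 7, 7)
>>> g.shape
(3, 13)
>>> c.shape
(37, 7, 37)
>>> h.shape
(37, 7)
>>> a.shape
(13, 7, 3)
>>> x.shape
(3, 7, 3)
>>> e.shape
(3, 13)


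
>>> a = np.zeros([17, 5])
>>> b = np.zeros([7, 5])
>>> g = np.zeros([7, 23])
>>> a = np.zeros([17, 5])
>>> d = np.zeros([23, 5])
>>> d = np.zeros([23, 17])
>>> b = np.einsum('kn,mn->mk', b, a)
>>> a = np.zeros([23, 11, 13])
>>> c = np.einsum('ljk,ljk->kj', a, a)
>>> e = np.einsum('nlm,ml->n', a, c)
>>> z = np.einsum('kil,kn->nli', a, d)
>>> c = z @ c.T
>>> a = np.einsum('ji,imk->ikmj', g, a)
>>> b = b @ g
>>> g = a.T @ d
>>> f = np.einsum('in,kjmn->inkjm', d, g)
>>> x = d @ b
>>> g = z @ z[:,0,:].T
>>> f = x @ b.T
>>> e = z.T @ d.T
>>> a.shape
(23, 13, 11, 7)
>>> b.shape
(17, 23)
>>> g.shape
(17, 13, 17)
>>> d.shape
(23, 17)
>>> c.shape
(17, 13, 13)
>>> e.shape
(11, 13, 23)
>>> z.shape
(17, 13, 11)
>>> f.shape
(23, 17)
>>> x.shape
(23, 23)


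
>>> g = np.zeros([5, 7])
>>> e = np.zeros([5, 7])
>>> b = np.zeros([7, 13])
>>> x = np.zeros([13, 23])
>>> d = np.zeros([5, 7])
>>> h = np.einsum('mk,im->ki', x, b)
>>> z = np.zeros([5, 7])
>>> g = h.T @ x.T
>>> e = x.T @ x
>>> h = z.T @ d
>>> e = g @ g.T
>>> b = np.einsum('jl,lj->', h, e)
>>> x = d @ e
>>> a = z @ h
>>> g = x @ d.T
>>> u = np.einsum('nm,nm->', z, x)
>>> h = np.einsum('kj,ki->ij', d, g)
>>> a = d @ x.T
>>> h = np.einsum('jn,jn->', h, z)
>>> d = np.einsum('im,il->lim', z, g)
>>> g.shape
(5, 5)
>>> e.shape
(7, 7)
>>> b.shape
()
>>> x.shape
(5, 7)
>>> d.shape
(5, 5, 7)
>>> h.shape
()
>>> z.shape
(5, 7)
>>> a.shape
(5, 5)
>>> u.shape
()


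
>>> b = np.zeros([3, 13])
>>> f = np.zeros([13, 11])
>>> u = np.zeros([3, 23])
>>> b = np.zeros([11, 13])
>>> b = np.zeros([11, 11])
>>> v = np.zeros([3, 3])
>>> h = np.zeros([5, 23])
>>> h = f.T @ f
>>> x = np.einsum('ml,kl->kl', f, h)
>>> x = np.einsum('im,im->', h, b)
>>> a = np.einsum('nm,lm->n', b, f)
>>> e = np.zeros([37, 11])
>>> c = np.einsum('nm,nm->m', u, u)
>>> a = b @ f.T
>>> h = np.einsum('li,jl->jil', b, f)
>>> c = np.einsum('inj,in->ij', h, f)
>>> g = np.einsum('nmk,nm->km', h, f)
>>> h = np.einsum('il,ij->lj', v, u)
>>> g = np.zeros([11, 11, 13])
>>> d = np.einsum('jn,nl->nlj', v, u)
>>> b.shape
(11, 11)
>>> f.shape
(13, 11)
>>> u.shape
(3, 23)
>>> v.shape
(3, 3)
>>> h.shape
(3, 23)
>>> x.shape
()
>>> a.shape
(11, 13)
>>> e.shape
(37, 11)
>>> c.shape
(13, 11)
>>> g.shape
(11, 11, 13)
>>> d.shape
(3, 23, 3)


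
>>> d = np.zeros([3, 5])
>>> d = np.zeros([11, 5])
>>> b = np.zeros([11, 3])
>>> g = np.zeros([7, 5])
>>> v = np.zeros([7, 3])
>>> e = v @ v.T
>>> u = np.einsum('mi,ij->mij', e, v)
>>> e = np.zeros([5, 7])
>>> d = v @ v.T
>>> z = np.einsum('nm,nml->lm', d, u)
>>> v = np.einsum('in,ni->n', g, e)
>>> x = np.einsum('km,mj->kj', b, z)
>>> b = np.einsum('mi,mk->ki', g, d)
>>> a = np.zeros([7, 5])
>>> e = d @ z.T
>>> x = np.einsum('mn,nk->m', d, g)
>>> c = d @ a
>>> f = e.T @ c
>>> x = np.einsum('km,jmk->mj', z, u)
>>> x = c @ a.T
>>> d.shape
(7, 7)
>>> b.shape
(7, 5)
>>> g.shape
(7, 5)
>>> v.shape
(5,)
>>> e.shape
(7, 3)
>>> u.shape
(7, 7, 3)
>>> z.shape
(3, 7)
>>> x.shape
(7, 7)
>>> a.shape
(7, 5)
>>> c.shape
(7, 5)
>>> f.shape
(3, 5)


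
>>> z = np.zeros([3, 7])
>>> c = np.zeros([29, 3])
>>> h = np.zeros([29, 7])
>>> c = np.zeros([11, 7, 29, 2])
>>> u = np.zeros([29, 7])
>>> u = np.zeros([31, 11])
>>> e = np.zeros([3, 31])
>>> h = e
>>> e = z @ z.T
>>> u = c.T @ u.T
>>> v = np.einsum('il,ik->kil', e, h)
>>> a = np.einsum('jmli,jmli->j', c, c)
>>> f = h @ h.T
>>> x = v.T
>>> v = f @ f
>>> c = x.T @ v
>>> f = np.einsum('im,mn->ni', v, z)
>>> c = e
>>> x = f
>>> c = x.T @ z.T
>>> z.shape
(3, 7)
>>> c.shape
(3, 3)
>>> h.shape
(3, 31)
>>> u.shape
(2, 29, 7, 31)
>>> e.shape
(3, 3)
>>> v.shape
(3, 3)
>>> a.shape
(11,)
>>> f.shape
(7, 3)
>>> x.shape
(7, 3)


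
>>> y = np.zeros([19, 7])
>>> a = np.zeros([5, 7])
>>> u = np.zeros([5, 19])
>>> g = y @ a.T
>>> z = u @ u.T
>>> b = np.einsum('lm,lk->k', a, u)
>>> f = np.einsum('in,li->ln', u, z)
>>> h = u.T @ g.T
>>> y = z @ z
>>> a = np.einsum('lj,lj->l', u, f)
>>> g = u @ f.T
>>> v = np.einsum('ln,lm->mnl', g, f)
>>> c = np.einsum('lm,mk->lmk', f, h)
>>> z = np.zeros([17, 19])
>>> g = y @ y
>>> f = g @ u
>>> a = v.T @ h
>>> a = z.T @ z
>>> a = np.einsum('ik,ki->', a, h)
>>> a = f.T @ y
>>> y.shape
(5, 5)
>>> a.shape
(19, 5)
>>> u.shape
(5, 19)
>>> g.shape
(5, 5)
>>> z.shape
(17, 19)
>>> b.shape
(19,)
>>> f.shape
(5, 19)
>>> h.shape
(19, 19)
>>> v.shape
(19, 5, 5)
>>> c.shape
(5, 19, 19)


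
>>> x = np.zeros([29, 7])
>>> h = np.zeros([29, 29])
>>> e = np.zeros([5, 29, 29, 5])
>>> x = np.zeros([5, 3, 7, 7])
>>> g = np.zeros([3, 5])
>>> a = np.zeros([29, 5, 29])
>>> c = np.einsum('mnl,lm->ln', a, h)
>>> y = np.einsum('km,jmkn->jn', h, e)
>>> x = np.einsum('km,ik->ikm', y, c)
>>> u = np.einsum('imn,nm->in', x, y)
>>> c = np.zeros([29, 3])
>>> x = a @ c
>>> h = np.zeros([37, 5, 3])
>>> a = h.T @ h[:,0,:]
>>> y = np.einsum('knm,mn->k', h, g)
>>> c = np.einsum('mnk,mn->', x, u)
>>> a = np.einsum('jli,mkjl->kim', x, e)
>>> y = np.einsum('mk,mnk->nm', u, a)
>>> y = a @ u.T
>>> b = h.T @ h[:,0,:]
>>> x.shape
(29, 5, 3)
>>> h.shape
(37, 5, 3)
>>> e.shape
(5, 29, 29, 5)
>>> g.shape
(3, 5)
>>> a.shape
(29, 3, 5)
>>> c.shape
()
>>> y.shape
(29, 3, 29)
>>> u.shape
(29, 5)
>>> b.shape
(3, 5, 3)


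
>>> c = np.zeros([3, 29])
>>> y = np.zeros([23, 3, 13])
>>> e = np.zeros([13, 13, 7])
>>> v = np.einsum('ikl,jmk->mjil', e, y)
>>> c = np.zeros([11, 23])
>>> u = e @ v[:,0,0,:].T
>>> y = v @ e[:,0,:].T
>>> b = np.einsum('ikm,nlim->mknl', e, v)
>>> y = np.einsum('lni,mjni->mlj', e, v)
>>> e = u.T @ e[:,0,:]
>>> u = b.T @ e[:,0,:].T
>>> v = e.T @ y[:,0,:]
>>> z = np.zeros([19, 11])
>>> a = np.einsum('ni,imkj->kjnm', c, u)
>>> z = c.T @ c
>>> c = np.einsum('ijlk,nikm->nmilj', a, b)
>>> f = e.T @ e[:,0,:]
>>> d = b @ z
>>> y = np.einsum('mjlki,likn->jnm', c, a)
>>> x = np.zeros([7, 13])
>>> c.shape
(7, 23, 13, 11, 3)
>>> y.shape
(23, 3, 7)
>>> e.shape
(3, 13, 7)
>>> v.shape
(7, 13, 23)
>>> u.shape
(23, 3, 13, 3)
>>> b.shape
(7, 13, 3, 23)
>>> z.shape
(23, 23)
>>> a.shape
(13, 3, 11, 3)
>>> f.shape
(7, 13, 7)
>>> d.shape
(7, 13, 3, 23)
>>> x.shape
(7, 13)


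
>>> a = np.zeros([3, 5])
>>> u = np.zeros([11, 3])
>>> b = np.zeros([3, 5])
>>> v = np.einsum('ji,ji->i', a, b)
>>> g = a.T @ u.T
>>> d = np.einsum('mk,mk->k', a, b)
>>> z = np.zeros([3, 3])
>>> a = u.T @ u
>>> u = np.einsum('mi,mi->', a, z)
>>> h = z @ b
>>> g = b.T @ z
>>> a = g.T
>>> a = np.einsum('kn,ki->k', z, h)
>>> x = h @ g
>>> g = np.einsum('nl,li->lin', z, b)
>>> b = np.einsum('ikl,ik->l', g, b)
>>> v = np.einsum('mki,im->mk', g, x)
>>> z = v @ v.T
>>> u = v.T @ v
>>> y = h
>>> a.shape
(3,)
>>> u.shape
(5, 5)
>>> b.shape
(3,)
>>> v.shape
(3, 5)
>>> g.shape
(3, 5, 3)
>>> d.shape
(5,)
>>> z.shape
(3, 3)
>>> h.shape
(3, 5)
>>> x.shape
(3, 3)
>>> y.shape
(3, 5)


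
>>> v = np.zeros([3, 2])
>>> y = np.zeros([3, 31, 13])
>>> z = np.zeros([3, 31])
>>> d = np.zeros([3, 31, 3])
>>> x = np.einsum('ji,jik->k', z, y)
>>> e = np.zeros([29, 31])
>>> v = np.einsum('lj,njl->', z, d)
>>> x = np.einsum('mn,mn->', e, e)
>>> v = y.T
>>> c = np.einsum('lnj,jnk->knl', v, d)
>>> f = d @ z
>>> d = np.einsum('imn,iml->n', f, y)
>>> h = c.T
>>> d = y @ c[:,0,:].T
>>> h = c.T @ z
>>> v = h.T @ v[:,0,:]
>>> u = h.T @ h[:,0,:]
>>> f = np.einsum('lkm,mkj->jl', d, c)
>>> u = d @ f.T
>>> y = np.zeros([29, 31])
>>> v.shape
(31, 31, 3)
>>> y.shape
(29, 31)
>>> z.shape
(3, 31)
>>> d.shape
(3, 31, 3)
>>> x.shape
()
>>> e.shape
(29, 31)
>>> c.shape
(3, 31, 13)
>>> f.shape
(13, 3)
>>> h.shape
(13, 31, 31)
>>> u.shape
(3, 31, 13)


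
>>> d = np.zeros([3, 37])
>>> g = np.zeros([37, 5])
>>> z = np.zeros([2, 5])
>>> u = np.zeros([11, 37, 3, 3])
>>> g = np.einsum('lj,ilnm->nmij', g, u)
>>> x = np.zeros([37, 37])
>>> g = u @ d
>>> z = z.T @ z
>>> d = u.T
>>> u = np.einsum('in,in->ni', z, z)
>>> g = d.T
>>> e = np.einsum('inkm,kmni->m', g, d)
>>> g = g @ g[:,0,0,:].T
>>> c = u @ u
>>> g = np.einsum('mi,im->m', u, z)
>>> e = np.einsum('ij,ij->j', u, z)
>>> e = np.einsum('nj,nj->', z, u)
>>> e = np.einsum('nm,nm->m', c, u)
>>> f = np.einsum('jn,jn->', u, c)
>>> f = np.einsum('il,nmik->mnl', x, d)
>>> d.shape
(3, 3, 37, 11)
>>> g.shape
(5,)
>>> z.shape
(5, 5)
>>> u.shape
(5, 5)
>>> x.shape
(37, 37)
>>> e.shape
(5,)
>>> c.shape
(5, 5)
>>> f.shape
(3, 3, 37)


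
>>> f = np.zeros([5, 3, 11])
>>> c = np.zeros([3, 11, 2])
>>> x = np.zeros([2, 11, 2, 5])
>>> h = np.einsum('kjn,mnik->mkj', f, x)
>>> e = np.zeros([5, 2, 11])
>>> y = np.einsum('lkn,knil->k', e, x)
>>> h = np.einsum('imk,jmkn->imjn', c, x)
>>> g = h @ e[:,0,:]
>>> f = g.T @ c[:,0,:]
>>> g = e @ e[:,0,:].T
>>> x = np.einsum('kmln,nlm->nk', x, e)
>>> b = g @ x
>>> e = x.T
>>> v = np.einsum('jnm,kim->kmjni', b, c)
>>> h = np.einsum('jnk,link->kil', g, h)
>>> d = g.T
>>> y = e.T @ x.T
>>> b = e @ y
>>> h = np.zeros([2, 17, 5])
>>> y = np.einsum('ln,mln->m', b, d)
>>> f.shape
(11, 2, 11, 2)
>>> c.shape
(3, 11, 2)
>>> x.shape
(5, 2)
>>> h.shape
(2, 17, 5)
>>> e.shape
(2, 5)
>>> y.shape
(5,)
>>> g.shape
(5, 2, 5)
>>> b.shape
(2, 5)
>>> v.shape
(3, 2, 5, 2, 11)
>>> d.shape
(5, 2, 5)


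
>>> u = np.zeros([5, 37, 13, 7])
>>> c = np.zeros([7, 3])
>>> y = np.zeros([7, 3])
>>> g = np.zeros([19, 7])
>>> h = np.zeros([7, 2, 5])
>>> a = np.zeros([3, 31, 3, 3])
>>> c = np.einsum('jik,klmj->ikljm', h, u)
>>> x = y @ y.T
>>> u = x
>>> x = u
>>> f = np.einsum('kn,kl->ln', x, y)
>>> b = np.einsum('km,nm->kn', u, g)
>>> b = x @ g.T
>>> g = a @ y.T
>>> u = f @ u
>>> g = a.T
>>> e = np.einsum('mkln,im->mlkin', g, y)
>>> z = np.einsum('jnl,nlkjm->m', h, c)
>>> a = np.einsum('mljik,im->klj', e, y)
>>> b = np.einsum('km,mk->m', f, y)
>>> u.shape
(3, 7)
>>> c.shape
(2, 5, 37, 7, 13)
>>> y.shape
(7, 3)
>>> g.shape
(3, 3, 31, 3)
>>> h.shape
(7, 2, 5)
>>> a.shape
(3, 31, 3)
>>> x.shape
(7, 7)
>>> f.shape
(3, 7)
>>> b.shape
(7,)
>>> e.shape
(3, 31, 3, 7, 3)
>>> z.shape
(13,)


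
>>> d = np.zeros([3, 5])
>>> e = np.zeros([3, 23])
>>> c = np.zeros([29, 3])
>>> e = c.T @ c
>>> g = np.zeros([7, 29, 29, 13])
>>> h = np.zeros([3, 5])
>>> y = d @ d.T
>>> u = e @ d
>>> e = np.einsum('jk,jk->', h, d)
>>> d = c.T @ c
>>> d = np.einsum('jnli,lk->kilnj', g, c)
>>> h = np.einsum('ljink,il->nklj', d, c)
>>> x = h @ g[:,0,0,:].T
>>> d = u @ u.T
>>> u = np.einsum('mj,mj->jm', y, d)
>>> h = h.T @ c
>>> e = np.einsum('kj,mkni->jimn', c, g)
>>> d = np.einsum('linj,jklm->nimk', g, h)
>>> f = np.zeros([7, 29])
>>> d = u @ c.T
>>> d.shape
(3, 29)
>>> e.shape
(3, 13, 7, 29)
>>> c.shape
(29, 3)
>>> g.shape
(7, 29, 29, 13)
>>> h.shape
(13, 3, 7, 3)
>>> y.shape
(3, 3)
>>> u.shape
(3, 3)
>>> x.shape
(29, 7, 3, 7)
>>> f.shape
(7, 29)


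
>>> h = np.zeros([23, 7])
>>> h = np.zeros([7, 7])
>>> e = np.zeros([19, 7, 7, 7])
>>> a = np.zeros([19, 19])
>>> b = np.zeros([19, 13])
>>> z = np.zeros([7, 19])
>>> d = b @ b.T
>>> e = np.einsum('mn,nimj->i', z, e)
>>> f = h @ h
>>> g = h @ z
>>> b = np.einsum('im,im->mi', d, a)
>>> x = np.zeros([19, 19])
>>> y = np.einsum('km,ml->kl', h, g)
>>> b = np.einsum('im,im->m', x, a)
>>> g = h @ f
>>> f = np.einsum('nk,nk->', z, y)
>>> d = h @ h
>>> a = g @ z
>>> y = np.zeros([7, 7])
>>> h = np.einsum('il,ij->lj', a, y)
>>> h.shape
(19, 7)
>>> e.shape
(7,)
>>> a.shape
(7, 19)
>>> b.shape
(19,)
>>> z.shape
(7, 19)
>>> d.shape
(7, 7)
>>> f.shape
()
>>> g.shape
(7, 7)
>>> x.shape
(19, 19)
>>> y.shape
(7, 7)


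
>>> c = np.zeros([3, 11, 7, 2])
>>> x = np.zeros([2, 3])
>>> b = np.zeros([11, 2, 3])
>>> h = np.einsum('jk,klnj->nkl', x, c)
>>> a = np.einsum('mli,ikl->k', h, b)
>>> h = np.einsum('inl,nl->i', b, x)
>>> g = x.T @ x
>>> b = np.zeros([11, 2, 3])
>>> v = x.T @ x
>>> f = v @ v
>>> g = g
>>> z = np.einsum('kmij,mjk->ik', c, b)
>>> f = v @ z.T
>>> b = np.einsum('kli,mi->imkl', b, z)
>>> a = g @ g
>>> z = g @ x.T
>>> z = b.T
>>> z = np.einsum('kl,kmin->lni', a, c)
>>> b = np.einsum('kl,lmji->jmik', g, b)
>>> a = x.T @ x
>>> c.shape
(3, 11, 7, 2)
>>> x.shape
(2, 3)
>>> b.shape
(11, 7, 2, 3)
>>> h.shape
(11,)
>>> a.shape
(3, 3)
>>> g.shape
(3, 3)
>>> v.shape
(3, 3)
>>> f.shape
(3, 7)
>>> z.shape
(3, 2, 7)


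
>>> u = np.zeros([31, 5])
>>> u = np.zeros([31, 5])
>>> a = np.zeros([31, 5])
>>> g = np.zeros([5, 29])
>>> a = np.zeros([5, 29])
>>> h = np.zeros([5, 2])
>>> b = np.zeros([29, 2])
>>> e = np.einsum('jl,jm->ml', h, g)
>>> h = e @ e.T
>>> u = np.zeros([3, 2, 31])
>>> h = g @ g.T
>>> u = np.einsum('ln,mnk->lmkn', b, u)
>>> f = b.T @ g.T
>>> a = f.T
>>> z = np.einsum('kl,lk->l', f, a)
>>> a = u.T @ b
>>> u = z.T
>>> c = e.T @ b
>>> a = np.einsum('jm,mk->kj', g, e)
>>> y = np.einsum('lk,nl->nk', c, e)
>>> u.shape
(5,)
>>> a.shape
(2, 5)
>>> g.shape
(5, 29)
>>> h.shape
(5, 5)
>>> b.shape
(29, 2)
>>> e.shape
(29, 2)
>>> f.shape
(2, 5)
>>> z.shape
(5,)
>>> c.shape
(2, 2)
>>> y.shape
(29, 2)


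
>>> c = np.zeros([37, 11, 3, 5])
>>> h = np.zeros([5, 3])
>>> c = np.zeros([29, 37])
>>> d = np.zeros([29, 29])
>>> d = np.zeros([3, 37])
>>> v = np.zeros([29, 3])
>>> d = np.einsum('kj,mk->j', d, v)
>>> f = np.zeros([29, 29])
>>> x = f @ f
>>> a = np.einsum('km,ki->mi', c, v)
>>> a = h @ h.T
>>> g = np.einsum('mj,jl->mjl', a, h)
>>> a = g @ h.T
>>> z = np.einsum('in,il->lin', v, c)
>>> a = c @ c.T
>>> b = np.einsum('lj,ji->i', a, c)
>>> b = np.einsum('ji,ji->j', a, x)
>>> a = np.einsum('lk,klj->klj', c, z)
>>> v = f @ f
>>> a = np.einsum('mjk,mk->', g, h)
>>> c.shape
(29, 37)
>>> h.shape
(5, 3)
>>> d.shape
(37,)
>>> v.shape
(29, 29)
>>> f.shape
(29, 29)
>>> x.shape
(29, 29)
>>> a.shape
()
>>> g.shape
(5, 5, 3)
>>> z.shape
(37, 29, 3)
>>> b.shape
(29,)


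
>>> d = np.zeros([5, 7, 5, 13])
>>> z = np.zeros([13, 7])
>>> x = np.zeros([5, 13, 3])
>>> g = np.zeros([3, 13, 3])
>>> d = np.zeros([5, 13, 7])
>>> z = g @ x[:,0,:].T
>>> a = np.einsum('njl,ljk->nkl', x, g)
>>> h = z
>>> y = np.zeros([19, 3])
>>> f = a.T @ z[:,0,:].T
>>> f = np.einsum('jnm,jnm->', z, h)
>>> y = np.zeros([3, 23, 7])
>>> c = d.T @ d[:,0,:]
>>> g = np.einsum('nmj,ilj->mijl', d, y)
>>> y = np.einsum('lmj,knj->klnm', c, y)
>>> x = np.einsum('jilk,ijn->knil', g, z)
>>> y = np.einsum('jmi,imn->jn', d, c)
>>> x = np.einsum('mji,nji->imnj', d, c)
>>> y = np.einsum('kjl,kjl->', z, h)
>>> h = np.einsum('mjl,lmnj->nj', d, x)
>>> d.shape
(5, 13, 7)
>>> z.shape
(3, 13, 5)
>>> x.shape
(7, 5, 7, 13)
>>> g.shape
(13, 3, 7, 23)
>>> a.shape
(5, 3, 3)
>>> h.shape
(7, 13)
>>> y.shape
()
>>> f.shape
()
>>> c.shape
(7, 13, 7)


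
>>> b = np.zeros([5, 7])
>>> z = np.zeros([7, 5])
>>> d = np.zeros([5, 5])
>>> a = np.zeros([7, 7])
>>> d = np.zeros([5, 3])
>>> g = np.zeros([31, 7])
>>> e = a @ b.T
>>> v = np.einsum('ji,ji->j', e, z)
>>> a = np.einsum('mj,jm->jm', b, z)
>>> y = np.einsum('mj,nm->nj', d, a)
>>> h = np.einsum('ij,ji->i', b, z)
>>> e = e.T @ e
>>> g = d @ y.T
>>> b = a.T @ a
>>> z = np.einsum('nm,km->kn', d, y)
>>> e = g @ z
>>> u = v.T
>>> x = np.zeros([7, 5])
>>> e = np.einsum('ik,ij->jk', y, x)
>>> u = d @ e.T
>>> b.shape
(5, 5)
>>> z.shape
(7, 5)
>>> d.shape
(5, 3)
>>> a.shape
(7, 5)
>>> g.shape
(5, 7)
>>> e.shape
(5, 3)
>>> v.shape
(7,)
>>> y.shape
(7, 3)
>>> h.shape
(5,)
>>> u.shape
(5, 5)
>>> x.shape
(7, 5)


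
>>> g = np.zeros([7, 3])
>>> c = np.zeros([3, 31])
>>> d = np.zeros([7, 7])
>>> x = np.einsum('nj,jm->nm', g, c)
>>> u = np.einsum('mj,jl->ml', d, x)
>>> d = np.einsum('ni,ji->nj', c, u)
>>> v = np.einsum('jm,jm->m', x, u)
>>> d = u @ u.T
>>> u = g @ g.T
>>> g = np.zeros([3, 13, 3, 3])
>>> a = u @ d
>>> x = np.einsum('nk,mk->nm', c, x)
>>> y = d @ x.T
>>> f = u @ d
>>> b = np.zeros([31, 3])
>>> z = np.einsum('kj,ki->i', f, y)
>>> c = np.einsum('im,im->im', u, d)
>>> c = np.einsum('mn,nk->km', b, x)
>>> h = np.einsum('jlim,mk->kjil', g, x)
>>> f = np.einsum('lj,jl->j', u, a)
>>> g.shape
(3, 13, 3, 3)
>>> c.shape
(7, 31)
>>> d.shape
(7, 7)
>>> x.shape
(3, 7)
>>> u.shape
(7, 7)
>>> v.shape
(31,)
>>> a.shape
(7, 7)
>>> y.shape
(7, 3)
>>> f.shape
(7,)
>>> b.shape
(31, 3)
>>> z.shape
(3,)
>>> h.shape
(7, 3, 3, 13)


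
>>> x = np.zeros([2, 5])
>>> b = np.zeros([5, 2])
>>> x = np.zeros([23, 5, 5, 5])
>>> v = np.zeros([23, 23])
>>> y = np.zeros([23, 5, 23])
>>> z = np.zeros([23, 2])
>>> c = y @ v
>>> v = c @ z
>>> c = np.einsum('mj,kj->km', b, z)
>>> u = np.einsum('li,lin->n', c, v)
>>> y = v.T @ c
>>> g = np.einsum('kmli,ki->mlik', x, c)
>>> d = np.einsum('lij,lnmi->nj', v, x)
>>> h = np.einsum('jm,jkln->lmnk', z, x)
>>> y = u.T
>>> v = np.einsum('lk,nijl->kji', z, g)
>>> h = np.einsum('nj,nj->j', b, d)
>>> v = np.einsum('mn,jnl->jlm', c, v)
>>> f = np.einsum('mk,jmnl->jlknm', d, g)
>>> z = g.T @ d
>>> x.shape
(23, 5, 5, 5)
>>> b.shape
(5, 2)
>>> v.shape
(2, 5, 23)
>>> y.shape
(2,)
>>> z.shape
(23, 5, 5, 2)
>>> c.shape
(23, 5)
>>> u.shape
(2,)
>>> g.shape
(5, 5, 5, 23)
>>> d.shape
(5, 2)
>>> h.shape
(2,)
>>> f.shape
(5, 23, 2, 5, 5)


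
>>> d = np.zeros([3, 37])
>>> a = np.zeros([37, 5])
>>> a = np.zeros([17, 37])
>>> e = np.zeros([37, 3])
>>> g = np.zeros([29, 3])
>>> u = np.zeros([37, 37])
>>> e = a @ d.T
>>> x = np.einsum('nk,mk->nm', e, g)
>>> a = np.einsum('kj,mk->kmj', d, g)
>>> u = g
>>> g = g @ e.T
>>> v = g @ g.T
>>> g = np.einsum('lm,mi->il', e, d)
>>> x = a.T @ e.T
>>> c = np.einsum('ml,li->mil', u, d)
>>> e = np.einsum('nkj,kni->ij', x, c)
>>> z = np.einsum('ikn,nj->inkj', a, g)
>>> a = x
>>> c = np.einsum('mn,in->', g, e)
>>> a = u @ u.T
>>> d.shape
(3, 37)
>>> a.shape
(29, 29)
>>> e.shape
(3, 17)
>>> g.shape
(37, 17)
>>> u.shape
(29, 3)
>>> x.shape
(37, 29, 17)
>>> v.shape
(29, 29)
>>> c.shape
()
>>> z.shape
(3, 37, 29, 17)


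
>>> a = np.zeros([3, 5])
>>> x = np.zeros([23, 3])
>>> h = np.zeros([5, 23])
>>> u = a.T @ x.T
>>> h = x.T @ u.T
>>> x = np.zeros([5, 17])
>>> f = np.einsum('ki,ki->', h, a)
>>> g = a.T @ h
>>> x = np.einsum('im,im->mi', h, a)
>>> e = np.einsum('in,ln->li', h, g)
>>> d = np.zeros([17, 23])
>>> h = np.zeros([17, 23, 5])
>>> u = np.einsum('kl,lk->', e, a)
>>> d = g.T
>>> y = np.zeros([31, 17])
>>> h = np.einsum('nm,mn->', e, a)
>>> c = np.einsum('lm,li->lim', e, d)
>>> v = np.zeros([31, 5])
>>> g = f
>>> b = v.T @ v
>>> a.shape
(3, 5)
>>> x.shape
(5, 3)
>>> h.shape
()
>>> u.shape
()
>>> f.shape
()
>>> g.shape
()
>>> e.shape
(5, 3)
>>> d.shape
(5, 5)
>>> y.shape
(31, 17)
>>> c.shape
(5, 5, 3)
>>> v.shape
(31, 5)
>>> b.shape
(5, 5)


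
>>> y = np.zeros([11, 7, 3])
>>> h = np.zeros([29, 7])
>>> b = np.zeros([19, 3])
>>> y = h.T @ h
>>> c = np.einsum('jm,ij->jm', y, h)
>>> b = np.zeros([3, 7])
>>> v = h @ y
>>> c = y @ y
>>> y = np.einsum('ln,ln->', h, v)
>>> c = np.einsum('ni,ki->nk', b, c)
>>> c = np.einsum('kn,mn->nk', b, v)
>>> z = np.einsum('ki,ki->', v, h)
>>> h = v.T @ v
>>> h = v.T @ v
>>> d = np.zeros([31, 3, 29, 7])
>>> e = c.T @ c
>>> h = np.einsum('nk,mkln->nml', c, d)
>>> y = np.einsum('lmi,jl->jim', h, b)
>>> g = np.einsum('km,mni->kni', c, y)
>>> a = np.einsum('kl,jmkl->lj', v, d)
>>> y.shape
(3, 29, 31)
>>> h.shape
(7, 31, 29)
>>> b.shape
(3, 7)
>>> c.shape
(7, 3)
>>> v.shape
(29, 7)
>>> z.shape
()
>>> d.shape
(31, 3, 29, 7)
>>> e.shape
(3, 3)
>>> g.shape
(7, 29, 31)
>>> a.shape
(7, 31)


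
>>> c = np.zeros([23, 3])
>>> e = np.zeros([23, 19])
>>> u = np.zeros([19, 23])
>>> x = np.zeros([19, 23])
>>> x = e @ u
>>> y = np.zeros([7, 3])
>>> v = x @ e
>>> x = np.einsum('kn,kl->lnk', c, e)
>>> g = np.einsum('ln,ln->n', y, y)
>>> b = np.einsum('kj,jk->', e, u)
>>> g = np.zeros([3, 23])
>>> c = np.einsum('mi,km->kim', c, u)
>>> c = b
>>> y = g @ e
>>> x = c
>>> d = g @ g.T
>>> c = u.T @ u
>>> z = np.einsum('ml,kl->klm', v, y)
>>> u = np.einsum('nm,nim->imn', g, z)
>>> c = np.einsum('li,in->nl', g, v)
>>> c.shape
(19, 3)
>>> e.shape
(23, 19)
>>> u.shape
(19, 23, 3)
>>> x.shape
()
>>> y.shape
(3, 19)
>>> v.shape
(23, 19)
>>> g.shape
(3, 23)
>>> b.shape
()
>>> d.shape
(3, 3)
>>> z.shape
(3, 19, 23)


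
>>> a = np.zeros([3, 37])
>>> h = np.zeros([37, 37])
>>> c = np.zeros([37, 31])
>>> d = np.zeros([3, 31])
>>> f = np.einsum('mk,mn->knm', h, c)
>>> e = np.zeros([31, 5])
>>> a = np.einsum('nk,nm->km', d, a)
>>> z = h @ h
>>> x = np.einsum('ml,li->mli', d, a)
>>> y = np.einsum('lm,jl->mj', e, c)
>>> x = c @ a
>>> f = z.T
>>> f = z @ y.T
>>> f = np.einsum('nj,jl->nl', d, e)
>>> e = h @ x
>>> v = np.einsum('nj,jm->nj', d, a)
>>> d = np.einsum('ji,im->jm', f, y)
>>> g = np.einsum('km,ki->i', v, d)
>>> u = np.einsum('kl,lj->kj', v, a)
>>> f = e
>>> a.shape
(31, 37)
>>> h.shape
(37, 37)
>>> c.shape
(37, 31)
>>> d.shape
(3, 37)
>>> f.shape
(37, 37)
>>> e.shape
(37, 37)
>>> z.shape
(37, 37)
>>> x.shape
(37, 37)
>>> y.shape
(5, 37)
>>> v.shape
(3, 31)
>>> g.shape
(37,)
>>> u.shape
(3, 37)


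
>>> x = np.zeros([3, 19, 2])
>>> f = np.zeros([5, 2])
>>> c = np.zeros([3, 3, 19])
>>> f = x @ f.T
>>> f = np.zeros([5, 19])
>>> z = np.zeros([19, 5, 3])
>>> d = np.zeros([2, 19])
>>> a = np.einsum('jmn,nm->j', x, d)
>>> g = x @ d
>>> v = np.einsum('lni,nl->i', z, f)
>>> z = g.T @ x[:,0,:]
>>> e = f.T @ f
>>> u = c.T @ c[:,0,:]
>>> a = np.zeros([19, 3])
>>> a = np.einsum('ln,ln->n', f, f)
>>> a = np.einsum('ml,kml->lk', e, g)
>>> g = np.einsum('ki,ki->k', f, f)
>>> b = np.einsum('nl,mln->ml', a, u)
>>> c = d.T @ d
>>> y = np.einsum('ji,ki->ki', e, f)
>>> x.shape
(3, 19, 2)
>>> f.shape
(5, 19)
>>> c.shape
(19, 19)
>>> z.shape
(19, 19, 2)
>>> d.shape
(2, 19)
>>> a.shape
(19, 3)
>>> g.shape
(5,)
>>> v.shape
(3,)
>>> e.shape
(19, 19)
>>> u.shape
(19, 3, 19)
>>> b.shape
(19, 3)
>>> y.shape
(5, 19)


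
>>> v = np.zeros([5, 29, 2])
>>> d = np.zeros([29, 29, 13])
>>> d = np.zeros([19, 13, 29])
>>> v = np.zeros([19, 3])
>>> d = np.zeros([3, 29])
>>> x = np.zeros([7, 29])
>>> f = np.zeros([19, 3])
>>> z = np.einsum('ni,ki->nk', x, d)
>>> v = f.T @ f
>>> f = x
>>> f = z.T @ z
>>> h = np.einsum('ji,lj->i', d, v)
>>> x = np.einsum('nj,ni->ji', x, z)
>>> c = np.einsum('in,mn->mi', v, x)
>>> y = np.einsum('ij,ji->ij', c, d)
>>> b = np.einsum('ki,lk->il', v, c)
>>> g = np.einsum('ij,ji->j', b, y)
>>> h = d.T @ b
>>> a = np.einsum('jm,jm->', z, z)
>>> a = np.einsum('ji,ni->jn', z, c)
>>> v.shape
(3, 3)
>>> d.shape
(3, 29)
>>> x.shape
(29, 3)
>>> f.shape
(3, 3)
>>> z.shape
(7, 3)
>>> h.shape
(29, 29)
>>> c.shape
(29, 3)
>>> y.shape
(29, 3)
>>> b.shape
(3, 29)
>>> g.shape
(29,)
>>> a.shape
(7, 29)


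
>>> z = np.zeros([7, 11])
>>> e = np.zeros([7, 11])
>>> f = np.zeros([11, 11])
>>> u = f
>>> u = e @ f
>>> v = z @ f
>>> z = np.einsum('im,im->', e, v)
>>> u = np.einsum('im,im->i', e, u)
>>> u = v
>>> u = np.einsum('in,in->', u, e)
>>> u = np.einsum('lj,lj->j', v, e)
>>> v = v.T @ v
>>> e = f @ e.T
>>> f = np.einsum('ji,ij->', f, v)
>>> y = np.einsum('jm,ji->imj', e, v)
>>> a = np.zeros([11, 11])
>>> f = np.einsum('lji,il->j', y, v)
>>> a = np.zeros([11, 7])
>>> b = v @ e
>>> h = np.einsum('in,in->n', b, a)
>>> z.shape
()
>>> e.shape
(11, 7)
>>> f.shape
(7,)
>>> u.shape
(11,)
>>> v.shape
(11, 11)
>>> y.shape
(11, 7, 11)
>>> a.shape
(11, 7)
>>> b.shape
(11, 7)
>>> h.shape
(7,)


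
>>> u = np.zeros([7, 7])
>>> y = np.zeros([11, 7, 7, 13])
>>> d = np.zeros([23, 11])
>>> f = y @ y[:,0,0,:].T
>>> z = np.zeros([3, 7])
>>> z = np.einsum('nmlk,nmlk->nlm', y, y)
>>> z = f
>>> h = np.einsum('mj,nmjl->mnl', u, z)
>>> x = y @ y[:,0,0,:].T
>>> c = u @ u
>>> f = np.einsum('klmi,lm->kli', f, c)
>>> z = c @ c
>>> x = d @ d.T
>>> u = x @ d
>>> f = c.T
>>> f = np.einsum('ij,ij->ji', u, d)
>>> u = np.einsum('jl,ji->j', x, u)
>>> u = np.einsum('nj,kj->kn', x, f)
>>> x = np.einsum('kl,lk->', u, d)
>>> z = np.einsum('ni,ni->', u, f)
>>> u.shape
(11, 23)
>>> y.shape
(11, 7, 7, 13)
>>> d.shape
(23, 11)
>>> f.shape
(11, 23)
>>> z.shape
()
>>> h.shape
(7, 11, 11)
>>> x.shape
()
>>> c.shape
(7, 7)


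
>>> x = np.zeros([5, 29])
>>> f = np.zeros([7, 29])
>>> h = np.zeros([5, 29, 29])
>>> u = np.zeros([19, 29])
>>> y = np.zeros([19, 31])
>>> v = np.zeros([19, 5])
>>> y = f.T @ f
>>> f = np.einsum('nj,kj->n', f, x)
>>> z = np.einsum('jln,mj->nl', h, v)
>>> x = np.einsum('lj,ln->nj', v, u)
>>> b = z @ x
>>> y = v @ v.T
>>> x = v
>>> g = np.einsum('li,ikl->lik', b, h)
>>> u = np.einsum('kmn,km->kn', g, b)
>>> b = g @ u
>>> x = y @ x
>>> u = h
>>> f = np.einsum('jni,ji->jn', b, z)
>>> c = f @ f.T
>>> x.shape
(19, 5)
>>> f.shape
(29, 5)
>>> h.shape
(5, 29, 29)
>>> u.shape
(5, 29, 29)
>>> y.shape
(19, 19)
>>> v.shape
(19, 5)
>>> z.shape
(29, 29)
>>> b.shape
(29, 5, 29)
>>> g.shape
(29, 5, 29)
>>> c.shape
(29, 29)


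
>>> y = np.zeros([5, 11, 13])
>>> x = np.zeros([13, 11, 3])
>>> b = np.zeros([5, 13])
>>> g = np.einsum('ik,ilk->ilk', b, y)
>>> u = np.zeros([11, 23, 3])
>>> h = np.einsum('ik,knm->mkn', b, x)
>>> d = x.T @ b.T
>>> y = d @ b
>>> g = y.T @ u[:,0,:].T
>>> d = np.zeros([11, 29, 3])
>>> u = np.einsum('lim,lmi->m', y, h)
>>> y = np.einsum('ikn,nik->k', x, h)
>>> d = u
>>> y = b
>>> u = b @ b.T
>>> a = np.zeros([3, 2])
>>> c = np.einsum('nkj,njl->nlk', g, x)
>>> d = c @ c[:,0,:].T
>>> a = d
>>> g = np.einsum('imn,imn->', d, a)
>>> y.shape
(5, 13)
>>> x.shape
(13, 11, 3)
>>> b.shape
(5, 13)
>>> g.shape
()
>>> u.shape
(5, 5)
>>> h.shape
(3, 13, 11)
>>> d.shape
(13, 3, 13)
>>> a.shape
(13, 3, 13)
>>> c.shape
(13, 3, 11)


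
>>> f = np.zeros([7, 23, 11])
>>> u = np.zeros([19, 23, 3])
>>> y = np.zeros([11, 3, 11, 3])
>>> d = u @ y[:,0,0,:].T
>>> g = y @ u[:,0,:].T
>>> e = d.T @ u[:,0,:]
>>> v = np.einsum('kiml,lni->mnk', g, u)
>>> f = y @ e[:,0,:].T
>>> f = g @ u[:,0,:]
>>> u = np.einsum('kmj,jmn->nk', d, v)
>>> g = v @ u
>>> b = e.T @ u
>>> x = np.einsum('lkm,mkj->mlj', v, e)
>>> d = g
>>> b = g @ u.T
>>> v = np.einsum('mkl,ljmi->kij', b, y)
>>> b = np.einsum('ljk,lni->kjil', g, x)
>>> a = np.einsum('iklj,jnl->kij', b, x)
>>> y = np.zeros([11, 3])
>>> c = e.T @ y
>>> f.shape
(11, 3, 11, 3)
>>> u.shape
(11, 19)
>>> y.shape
(11, 3)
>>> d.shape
(11, 23, 19)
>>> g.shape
(11, 23, 19)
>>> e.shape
(11, 23, 3)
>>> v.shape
(23, 3, 3)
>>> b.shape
(19, 23, 3, 11)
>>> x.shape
(11, 11, 3)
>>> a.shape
(23, 19, 11)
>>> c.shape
(3, 23, 3)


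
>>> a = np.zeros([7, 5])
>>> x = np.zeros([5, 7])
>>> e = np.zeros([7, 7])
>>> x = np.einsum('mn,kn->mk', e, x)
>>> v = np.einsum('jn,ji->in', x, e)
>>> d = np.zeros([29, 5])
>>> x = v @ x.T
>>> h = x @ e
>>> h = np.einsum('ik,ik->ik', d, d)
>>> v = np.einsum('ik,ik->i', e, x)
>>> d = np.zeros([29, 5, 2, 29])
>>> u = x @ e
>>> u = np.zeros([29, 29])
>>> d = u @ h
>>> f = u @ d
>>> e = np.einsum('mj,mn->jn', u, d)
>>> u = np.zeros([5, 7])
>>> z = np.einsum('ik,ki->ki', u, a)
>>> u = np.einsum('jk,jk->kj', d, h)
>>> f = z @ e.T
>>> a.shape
(7, 5)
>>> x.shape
(7, 7)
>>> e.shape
(29, 5)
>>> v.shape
(7,)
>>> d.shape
(29, 5)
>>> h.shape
(29, 5)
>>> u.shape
(5, 29)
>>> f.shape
(7, 29)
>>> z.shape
(7, 5)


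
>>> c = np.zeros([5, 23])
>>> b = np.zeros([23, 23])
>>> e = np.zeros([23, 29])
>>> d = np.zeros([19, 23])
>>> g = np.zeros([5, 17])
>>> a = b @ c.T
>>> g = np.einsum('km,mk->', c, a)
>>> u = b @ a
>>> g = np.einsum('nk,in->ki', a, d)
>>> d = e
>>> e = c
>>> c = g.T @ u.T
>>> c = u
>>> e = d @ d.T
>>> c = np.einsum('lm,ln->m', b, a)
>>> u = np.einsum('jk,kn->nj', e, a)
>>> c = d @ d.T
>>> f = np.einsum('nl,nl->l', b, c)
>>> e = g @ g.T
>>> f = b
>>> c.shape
(23, 23)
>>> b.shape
(23, 23)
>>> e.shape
(5, 5)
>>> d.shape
(23, 29)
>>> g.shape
(5, 19)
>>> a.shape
(23, 5)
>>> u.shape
(5, 23)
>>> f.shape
(23, 23)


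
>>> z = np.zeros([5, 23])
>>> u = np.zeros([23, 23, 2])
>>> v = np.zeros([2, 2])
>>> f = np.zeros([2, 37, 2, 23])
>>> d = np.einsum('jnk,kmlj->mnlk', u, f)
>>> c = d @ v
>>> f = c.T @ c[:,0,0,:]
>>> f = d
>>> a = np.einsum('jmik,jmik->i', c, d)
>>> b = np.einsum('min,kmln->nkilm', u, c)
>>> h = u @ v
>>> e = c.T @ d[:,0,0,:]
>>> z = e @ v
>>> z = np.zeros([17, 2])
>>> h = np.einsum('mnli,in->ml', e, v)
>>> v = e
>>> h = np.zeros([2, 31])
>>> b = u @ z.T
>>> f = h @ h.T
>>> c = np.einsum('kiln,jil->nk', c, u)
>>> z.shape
(17, 2)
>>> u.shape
(23, 23, 2)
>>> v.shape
(2, 2, 23, 2)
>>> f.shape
(2, 2)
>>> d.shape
(37, 23, 2, 2)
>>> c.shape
(2, 37)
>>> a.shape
(2,)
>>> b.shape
(23, 23, 17)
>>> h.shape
(2, 31)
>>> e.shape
(2, 2, 23, 2)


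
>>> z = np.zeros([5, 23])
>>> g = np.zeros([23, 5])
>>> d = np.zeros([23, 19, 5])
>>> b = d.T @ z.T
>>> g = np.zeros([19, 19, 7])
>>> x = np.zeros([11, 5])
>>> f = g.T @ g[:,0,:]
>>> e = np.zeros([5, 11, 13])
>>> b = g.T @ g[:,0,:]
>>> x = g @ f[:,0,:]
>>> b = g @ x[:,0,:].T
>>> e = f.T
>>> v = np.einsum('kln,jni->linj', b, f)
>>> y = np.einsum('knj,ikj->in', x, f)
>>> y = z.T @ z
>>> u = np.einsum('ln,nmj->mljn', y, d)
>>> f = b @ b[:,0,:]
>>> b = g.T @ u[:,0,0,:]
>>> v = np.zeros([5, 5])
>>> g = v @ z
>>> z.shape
(5, 23)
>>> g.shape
(5, 23)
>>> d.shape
(23, 19, 5)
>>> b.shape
(7, 19, 23)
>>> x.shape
(19, 19, 7)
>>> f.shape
(19, 19, 19)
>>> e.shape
(7, 19, 7)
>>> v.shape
(5, 5)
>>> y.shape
(23, 23)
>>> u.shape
(19, 23, 5, 23)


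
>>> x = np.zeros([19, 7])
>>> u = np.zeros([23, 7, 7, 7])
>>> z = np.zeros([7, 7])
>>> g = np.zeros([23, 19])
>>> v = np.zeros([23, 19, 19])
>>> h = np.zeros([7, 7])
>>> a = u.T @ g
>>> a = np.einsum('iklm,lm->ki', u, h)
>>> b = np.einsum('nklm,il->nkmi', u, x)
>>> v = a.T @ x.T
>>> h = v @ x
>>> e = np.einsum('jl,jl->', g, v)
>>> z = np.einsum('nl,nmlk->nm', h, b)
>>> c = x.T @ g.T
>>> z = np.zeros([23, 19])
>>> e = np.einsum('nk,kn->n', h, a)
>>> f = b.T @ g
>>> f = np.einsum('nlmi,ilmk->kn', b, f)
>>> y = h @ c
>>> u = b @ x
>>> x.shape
(19, 7)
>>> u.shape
(23, 7, 7, 7)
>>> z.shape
(23, 19)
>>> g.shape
(23, 19)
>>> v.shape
(23, 19)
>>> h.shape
(23, 7)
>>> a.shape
(7, 23)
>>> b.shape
(23, 7, 7, 19)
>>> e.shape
(23,)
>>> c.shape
(7, 23)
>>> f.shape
(19, 23)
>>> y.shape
(23, 23)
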